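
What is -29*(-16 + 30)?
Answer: -406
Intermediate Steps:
-29*(-16 + 30) = -29*14 = -406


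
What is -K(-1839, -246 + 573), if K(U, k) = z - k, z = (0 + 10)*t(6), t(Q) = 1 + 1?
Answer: 307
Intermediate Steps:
t(Q) = 2
z = 20 (z = (0 + 10)*2 = 10*2 = 20)
K(U, k) = 20 - k
-K(-1839, -246 + 573) = -(20 - (-246 + 573)) = -(20 - 1*327) = -(20 - 327) = -1*(-307) = 307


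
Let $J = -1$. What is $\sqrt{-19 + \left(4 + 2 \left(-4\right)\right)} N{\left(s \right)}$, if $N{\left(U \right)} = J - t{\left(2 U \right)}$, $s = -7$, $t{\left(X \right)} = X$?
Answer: $13 i \sqrt{23} \approx 62.346 i$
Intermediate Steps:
$N{\left(U \right)} = -1 - 2 U$
$\sqrt{-19 + \left(4 + 2 \left(-4\right)\right)} N{\left(s \right)} = \sqrt{-19 + \left(4 + 2 \left(-4\right)\right)} \left(-1 - -14\right) = \sqrt{-19 + \left(4 - 8\right)} \left(-1 + 14\right) = \sqrt{-19 - 4} \cdot 13 = \sqrt{-23} \cdot 13 = i \sqrt{23} \cdot 13 = 13 i \sqrt{23}$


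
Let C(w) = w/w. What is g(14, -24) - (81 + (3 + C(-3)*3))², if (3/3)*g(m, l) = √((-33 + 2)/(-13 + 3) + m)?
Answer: -7569 + 3*√190/10 ≈ -7564.9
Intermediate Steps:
C(w) = 1
g(m, l) = √(31/10 + m) (g(m, l) = √((-33 + 2)/(-13 + 3) + m) = √(-31/(-10) + m) = √(-31*(-⅒) + m) = √(31/10 + m))
g(14, -24) - (81 + (3 + C(-3)*3))² = √(310 + 100*14)/10 - (81 + (3 + 1*3))² = √(310 + 1400)/10 - (81 + (3 + 3))² = √1710/10 - (81 + 6)² = (3*√190)/10 - 1*87² = 3*√190/10 - 1*7569 = 3*√190/10 - 7569 = -7569 + 3*√190/10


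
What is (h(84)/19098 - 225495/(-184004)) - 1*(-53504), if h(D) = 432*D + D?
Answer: 31338309083761/585684732 ≈ 53507.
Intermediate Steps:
h(D) = 433*D
(h(84)/19098 - 225495/(-184004)) - 1*(-53504) = ((433*84)/19098 - 225495/(-184004)) - 1*(-53504) = (36372*(1/19098) - 225495*(-1/184004)) + 53504 = (6062/3183 + 225495/184004) + 53504 = 1833182833/585684732 + 53504 = 31338309083761/585684732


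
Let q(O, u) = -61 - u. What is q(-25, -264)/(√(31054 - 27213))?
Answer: 203*√3841/3841 ≈ 3.2755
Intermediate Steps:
q(-25, -264)/(√(31054 - 27213)) = (-61 - 1*(-264))/(√(31054 - 27213)) = (-61 + 264)/(√3841) = 203*(√3841/3841) = 203*√3841/3841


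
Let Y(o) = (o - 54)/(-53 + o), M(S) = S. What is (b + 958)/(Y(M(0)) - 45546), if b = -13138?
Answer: 53795/201157 ≈ 0.26743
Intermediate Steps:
Y(o) = (-54 + o)/(-53 + o)
(b + 958)/(Y(M(0)) - 45546) = (-13138 + 958)/((-54 + 0)/(-53 + 0) - 45546) = -12180/(-54/(-53) - 45546) = -12180/(-1/53*(-54) - 45546) = -12180/(54/53 - 45546) = -12180/(-2413884/53) = -12180*(-53/2413884) = 53795/201157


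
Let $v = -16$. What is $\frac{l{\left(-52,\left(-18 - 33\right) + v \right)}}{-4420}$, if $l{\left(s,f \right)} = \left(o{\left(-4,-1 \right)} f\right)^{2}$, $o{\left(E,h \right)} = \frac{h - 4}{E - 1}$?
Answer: $- \frac{4489}{4420} \approx -1.0156$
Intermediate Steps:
$o{\left(E,h \right)} = \frac{-4 + h}{-1 + E}$
$l{\left(s,f \right)} = f^{2}$ ($l{\left(s,f \right)} = \left(\frac{-4 - 1}{-1 - 4} f\right)^{2} = \left(\frac{1}{-5} \left(-5\right) f\right)^{2} = \left(\left(- \frac{1}{5}\right) \left(-5\right) f\right)^{2} = \left(1 f\right)^{2} = f^{2}$)
$\frac{l{\left(-52,\left(-18 - 33\right) + v \right)}}{-4420} = \frac{\left(\left(-18 - 33\right) - 16\right)^{2}}{-4420} = \left(-51 - 16\right)^{2} \left(- \frac{1}{4420}\right) = \left(-67\right)^{2} \left(- \frac{1}{4420}\right) = 4489 \left(- \frac{1}{4420}\right) = - \frac{4489}{4420}$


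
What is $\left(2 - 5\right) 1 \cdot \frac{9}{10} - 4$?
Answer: $- \frac{67}{10} \approx -6.7$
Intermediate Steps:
$\left(2 - 5\right) 1 \cdot \frac{9}{10} - 4 = \left(-3\right) 1 \cdot 9 \cdot \frac{1}{10} - 4 = \left(-3\right) \frac{9}{10} - 4 = - \frac{27}{10} - 4 = - \frac{67}{10}$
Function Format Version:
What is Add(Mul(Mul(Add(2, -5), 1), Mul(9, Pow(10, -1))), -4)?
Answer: Rational(-67, 10) ≈ -6.7000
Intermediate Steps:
Add(Mul(Mul(Add(2, -5), 1), Mul(9, Pow(10, -1))), -4) = Add(Mul(Mul(-3, 1), Mul(9, Rational(1, 10))), -4) = Add(Mul(-3, Rational(9, 10)), -4) = Add(Rational(-27, 10), -4) = Rational(-67, 10)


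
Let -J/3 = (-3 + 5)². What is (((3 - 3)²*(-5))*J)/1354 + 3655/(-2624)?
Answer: -3655/2624 ≈ -1.3929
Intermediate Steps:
J = -12 (J = -3*(-3 + 5)² = -3*2² = -3*4 = -12)
(((3 - 3)²*(-5))*J)/1354 + 3655/(-2624) = (((3 - 3)²*(-5))*(-12))/1354 + 3655/(-2624) = ((0²*(-5))*(-12))*(1/1354) + 3655*(-1/2624) = ((0*(-5))*(-12))*(1/1354) - 3655/2624 = (0*(-12))*(1/1354) - 3655/2624 = 0*(1/1354) - 3655/2624 = 0 - 3655/2624 = -3655/2624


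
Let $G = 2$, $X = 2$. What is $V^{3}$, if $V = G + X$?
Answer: $64$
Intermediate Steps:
$V = 4$ ($V = 2 + 2 = 4$)
$V^{3} = 4^{3} = 64$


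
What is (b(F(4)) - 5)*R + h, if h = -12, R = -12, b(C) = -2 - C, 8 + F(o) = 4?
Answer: 24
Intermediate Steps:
F(o) = -4 (F(o) = -8 + 4 = -4)
(b(F(4)) - 5)*R + h = ((-2 - 1*(-4)) - 5)*(-12) - 12 = ((-2 + 4) - 5)*(-12) - 12 = (2 - 5)*(-12) - 12 = -3*(-12) - 12 = 36 - 12 = 24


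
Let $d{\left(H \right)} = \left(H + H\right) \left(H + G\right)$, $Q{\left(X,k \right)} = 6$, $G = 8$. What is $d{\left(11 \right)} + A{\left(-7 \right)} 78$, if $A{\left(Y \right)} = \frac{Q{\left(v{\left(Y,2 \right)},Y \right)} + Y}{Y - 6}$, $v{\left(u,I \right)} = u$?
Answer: $424$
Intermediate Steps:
$A{\left(Y \right)} = \frac{6 + Y}{-6 + Y}$ ($A{\left(Y \right)} = \frac{6 + Y}{Y - 6} = \frac{6 + Y}{-6 + Y}$)
$d{\left(H \right)} = 2 H \left(8 + H\right)$ ($d{\left(H \right)} = \left(H + H\right) \left(H + 8\right) = 2 H \left(8 + H\right)$)
$d{\left(11 \right)} + A{\left(-7 \right)} 78 = 2 \cdot 11 \left(8 + 11\right) + \frac{6 - 7}{-6 - 7} \cdot 78 = 2 \cdot 11 \cdot 19 + \frac{1}{-13} \left(-1\right) 78 = 418 + \left(- \frac{1}{13}\right) \left(-1\right) 78 = 418 + \frac{1}{13} \cdot 78 = 418 + 6 = 424$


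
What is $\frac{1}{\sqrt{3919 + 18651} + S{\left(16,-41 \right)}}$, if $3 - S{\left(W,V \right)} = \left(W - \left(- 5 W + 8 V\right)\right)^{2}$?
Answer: $- \frac{179773}{32318308959} - \frac{\sqrt{22570}}{32318308959} \approx -5.5672 \cdot 10^{-6}$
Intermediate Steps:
$S{\left(W,V \right)} = 3 - \left(- 8 V + 6 W\right)^{2}$ ($S{\left(W,V \right)} = 3 - \left(W - \left(- 5 W + 8 V\right)\right)^{2} = 3 - \left(- 8 V + 6 W\right)^{2}$)
$\frac{1}{\sqrt{3919 + 18651} + S{\left(16,-41 \right)}} = \frac{1}{\sqrt{3919 + 18651} + \left(3 - 4 \left(\left(-3\right) 16 + 4 \left(-41\right)\right)^{2}\right)} = \frac{1}{\sqrt{22570} + \left(3 - 4 \left(-48 - 164\right)^{2}\right)} = \frac{1}{\sqrt{22570} + \left(3 - 4 \left(-212\right)^{2}\right)} = \frac{1}{\sqrt{22570} + \left(3 - 179776\right)} = \frac{1}{\sqrt{22570} - 179773} = \frac{1}{-179773 + \sqrt{22570}}$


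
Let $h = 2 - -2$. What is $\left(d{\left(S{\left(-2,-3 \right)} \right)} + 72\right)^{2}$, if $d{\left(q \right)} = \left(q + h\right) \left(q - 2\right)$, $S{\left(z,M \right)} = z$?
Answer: $4096$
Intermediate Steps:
$h = 4$ ($h = 2 + 2 = 4$)
$d{\left(q \right)} = \left(-2 + q\right) \left(4 + q\right)$ ($d{\left(q \right)} = \left(q + 4\right) \left(q - 2\right) = \left(4 + q\right) \left(-2 + q\right) = \left(-2 + q\right) \left(4 + q\right)$)
$\left(d{\left(S{\left(-2,-3 \right)} \right)} + 72\right)^{2} = \left(\left(-8 + \left(-2\right)^{2} + 2 \left(-2\right)\right) + 72\right)^{2} = \left(\left(-8 + 4 - 4\right) + 72\right)^{2} = \left(-8 + 72\right)^{2} = 64^{2} = 4096$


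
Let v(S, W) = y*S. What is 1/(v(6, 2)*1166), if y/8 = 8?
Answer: 1/447744 ≈ 2.2334e-6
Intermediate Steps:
y = 64 (y = 8*8 = 64)
v(S, W) = 64*S
1/(v(6, 2)*1166) = 1/((64*6)*1166) = 1/(384*1166) = 1/447744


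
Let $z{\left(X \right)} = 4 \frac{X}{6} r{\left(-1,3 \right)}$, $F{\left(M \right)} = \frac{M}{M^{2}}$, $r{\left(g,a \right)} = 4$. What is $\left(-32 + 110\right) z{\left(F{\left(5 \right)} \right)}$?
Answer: $\frac{208}{5} \approx 41.6$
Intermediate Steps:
$F{\left(M \right)} = \frac{1}{M}$ ($F{\left(M \right)} = \frac{M}{M^{2}} = \frac{1}{M}$)
$z{\left(X \right)} = \frac{8 X}{3}$ ($z{\left(X \right)} = 4 \frac{X}{6} \cdot 4 = \frac{2 X}{3} \cdot 4 = \frac{8 X}{3}$)
$\left(-32 + 110\right) z{\left(F{\left(5 \right)} \right)} = \left(-32 + 110\right) \frac{8}{3 \cdot 5} = 78 \cdot \frac{8}{3} \cdot \frac{1}{5} = 78 \cdot \frac{8}{15} = \frac{208}{5}$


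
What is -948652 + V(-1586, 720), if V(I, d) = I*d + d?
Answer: -2089852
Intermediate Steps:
V(I, d) = d + I*d
-948652 + V(-1586, 720) = -948652 + 720*(1 - 1586) = -948652 + 720*(-1585) = -948652 - 1141200 = -2089852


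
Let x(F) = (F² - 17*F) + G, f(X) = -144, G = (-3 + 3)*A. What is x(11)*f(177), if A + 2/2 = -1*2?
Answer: 9504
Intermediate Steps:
A = -3 (A = -1 - 1*2 = -1 - 2 = -3)
G = 0 (G = (-3 + 3)*(-3) = 0*(-3) = 0)
x(F) = F² - 17*F (x(F) = (F² - 17*F) + 0 = F² - 17*F)
x(11)*f(177) = (11*(-17 + 11))*(-144) = (11*(-6))*(-144) = -66*(-144) = 9504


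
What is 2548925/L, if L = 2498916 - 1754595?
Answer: 2548925/744321 ≈ 3.4245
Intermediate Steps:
L = 744321
2548925/L = 2548925/744321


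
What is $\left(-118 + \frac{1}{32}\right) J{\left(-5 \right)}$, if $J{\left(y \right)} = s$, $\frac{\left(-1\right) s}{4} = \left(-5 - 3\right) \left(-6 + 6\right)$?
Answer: $0$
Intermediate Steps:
$s = 0$ ($s = - 4 \left(-5 - 3\right) \left(-6 + 6\right) = - 4 \left(\left(-8\right) 0\right) = \left(-4\right) 0 = 0$)
$J{\left(y \right)} = 0$
$\left(-118 + \frac{1}{32}\right) J{\left(-5 \right)} = \left(-118 + \frac{1}{32}\right) 0 = \left(- \frac{3775}{32}\right) 0 = 0$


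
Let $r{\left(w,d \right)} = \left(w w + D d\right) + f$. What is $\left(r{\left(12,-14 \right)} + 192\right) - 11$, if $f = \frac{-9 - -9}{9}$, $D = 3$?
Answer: $283$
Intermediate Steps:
$f = 0$ ($f = \left(-9 + 9\right) \frac{1}{9} = 0 \cdot \frac{1}{9} = 0$)
$r{\left(w,d \right)} = w^{2} + 3 d$ ($r{\left(w,d \right)} = \left(w w + 3 d\right) + 0 = \left(w^{2} + 3 d\right) + 0 = w^{2} + 3 d$)
$\left(r{\left(12,-14 \right)} + 192\right) - 11 = \left(\left(12^{2} + 3 \left(-14\right)\right) + 192\right) - 11 = \left(\left(144 - 42\right) + 192\right) - 11 = \left(102 + 192\right) - 11 = 294 - 11 = 283$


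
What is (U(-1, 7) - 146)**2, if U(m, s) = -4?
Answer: 22500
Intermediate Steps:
(U(-1, 7) - 146)**2 = (-4 - 146)**2 = (-150)**2 = 22500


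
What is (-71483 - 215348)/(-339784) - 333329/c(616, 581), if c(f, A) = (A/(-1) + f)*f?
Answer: -1673059134/114464735 ≈ -14.616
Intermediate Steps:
c(f, A) = f*(f - A) (c(f, A) = (A*(-1) + f)*f = (-A + f)*f = (f - A)*f = f*(f - A))
(-71483 - 215348)/(-339784) - 333329/c(616, 581) = (-71483 - 215348)/(-339784) - 333329*1/(616*(616 - 1*581)) = -286831*(-1/339784) - 333329*1/(616*(616 - 581)) = 286831/339784 - 333329/(616*35) = 286831/339784 - 333329/21560 = -1673059134/114464735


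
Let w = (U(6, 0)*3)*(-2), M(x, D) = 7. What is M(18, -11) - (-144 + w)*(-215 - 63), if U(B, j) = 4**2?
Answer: -66713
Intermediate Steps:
U(B, j) = 16
w = -96 (w = (16*3)*(-2) = 48*(-2) = -96)
M(18, -11) - (-144 + w)*(-215 - 63) = 7 - (-144 - 96)*(-215 - 63) = 7 - (-240)*(-278) = 7 - 1*66720 = 7 - 66720 = -66713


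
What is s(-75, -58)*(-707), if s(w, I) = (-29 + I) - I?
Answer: 20503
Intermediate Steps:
s(w, I) = -29
s(-75, -58)*(-707) = -29*(-707) = 20503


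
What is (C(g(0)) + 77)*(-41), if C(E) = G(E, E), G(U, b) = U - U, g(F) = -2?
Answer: -3157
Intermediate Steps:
G(U, b) = 0
C(E) = 0
(C(g(0)) + 77)*(-41) = (0 + 77)*(-41) = 77*(-41) = -3157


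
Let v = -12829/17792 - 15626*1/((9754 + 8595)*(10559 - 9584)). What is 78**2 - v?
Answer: 148983842005459/24484905600 ≈ 6084.7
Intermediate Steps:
v = -17676335059/24484905600 (v = -12829*1/17792 - 15626/(18349*975) = -12829/17792 - 15626/17890275 = -12829/17792 - 15626*1/17890275 = -12829/17792 - 1202/1376175 = -17676335059/24484905600 ≈ -0.72193)
78**2 - v = 78**2 - 1*(-17676335059/24484905600) = 6084 + 17676335059/24484905600 = 148983842005459/24484905600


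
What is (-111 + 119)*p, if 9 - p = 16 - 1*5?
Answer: -16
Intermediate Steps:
p = -2 (p = 9 - (16 - 1*5) = 9 - (16 - 5) = 9 - 1*11 = 9 - 11 = -2)
(-111 + 119)*p = (-111 + 119)*(-2) = 8*(-2) = -16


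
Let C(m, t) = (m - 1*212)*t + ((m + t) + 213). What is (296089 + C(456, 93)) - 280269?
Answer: 39274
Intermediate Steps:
C(m, t) = 213 + m + t + t*(-212 + m) (C(m, t) = (m - 212)*t + (213 + m + t) = (-212 + m)*t + (213 + m + t) = t*(-212 + m) + (213 + m + t) = 213 + m + t + t*(-212 + m))
(296089 + C(456, 93)) - 280269 = (296089 + (213 + 456 - 211*93 + 456*93)) - 280269 = (296089 + (213 + 456 - 19623 + 42408)) - 280269 = (296089 + 23454) - 280269 = 319543 - 280269 = 39274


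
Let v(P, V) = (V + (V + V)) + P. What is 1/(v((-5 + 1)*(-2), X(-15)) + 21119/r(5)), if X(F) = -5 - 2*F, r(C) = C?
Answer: 5/21534 ≈ 0.00023219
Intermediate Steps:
v(P, V) = P + 3*V (v(P, V) = (V + 2*V) + P = 3*V + P = P + 3*V)
1/(v((-5 + 1)*(-2), X(-15)) + 21119/r(5)) = 1/(((-5 + 1)*(-2) + 3*(-5 - 2*(-15))) + 21119/5) = 1/((-4*(-2) + 3*(-5 + 30)) + 21119*(⅕)) = 1/((8 + 3*25) + 21119/5) = 1/((8 + 75) + 21119/5) = 1/(83 + 21119/5) = 1/(21534/5) = 5/21534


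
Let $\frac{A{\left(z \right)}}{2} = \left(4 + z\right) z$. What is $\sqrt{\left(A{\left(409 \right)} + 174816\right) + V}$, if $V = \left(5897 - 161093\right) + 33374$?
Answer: $2 \sqrt{97707} \approx 625.16$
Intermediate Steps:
$A{\left(z \right)} = 2 z \left(4 + z\right)$ ($A{\left(z \right)} = 2 \left(4 + z\right) z = 2 z \left(4 + z\right)$)
$V = -121822$ ($V = -155196 + 33374 = -121822$)
$\sqrt{\left(A{\left(409 \right)} + 174816\right) + V} = \sqrt{\left(2 \cdot 409 \left(4 + 409\right) + 174816\right) - 121822} = \sqrt{\left(2 \cdot 409 \cdot 413 + 174816\right) - 121822} = \sqrt{\left(337834 + 174816\right) - 121822} = \sqrt{512650 - 121822} = \sqrt{390828} = 2 \sqrt{97707}$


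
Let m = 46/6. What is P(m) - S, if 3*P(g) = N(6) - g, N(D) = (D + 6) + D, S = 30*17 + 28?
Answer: -4811/9 ≈ -534.56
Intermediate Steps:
S = 538 (S = 510 + 28 = 538)
m = 23/3 (m = 46*(⅙) = 23/3 ≈ 7.6667)
N(D) = 6 + 2*D (N(D) = (6 + D) + D = 6 + 2*D)
P(g) = 6 - g/3 (P(g) = ((6 + 2*6) - g)/3 = ((6 + 12) - g)/3 = (18 - g)/3 = 6 - g/3)
P(m) - S = (6 - ⅓*23/3) - 1*538 = (6 - 23/9) - 538 = 31/9 - 538 = -4811/9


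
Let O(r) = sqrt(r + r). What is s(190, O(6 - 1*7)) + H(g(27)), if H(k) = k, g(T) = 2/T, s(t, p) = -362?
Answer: -9772/27 ≈ -361.93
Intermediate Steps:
O(r) = sqrt(2)*sqrt(r) (O(r) = sqrt(2*r) = sqrt(2)*sqrt(r))
s(190, O(6 - 1*7)) + H(g(27)) = -362 + 2/27 = -9772/27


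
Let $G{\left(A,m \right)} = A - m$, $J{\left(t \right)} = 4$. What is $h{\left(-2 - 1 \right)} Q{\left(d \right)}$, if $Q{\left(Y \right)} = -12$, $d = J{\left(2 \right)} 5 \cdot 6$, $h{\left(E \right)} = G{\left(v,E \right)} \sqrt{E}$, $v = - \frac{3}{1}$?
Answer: $0$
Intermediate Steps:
$v = -3$ ($v = \left(-3\right) 1 = -3$)
$h{\left(E \right)} = \sqrt{E} \left(-3 - E\right)$ ($h{\left(E \right)} = \left(-3 - E\right) \sqrt{E} = \sqrt{E} \left(-3 - E\right)$)
$d = 120$ ($d = 4 \cdot 5 \cdot 6 = 20 \cdot 6 = 120$)
$h{\left(-2 - 1 \right)} Q{\left(d \right)} = \sqrt{-2 - 1} \left(-3 - \left(-2 - 1\right)\right) \left(-12\right) = \sqrt{-3} \left(-3 - -3\right) \left(-12\right) = i \sqrt{3} \left(-3 + 3\right) \left(-12\right) = i \sqrt{3} \cdot 0 \left(-12\right) = 0 \left(-12\right) = 0$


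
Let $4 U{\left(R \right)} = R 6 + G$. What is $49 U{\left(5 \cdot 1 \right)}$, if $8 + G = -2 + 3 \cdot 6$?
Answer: $\frac{931}{2} \approx 465.5$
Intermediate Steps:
$G = 8$ ($G = -8 + \left(-2 + 3 \cdot 6\right) = -8 + \left(-2 + 18\right) = -8 + 16 = 8$)
$U{\left(R \right)} = 2 + \frac{3 R}{2}$ ($U{\left(R \right)} = \frac{R 6 + 8}{4} = \frac{6 R + 8}{4} = \frac{8 + 6 R}{4} = 2 + \frac{3 R}{2}$)
$49 U{\left(5 \cdot 1 \right)} = 49 \left(2 + \frac{3 \cdot 5 \cdot 1}{2}\right) = 49 \left(2 + \frac{3}{2} \cdot 5\right) = 49 \left(2 + \frac{15}{2}\right) = 49 \cdot \frac{19}{2} = \frac{931}{2}$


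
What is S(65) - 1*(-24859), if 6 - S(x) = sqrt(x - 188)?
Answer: 24865 - I*sqrt(123) ≈ 24865.0 - 11.091*I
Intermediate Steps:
S(x) = 6 - sqrt(-188 + x) (S(x) = 6 - sqrt(x - 188) = 6 - sqrt(-188 + x))
S(65) - 1*(-24859) = (6 - sqrt(-188 + 65)) - 1*(-24859) = (6 - sqrt(-123)) + 24859 = (6 - I*sqrt(123)) + 24859 = 24865 - I*sqrt(123)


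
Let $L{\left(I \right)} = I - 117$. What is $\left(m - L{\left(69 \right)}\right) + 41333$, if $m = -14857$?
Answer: $26524$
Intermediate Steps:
$L{\left(I \right)} = -117 + I$
$\left(m - L{\left(69 \right)}\right) + 41333 = \left(-14857 - \left(-117 + 69\right)\right) + 41333 = \left(-14857 - -48\right) + 41333 = \left(-14857 + 48\right) + 41333 = -14809 + 41333 = 26524$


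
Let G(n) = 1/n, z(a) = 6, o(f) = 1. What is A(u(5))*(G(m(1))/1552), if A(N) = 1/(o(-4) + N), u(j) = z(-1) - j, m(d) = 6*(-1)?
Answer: -1/18624 ≈ -5.3694e-5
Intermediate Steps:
m(d) = -6
u(j) = 6 - j
A(N) = 1/(1 + N)
A(u(5))*(G(m(1))/1552) = (1/(-6*1552))/(1 + (6 - 1*5)) = (-1/6*1/1552)/(1 + (6 - 5)) = -1/9312/(1 + 1) = -1/9312/2 = (1/2)*(-1/9312) = -1/18624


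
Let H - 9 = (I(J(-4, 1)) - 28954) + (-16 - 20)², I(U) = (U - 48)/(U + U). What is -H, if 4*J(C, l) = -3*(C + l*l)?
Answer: 165955/6 ≈ 27659.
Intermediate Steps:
J(C, l) = -3*C/4 - 3*l²/4 (J(C, l) = (-3*(C + l*l))/4 = (-3*(C + l²))/4 = (-3*C - 3*l²)/4 = -3*C/4 - 3*l²/4)
I(U) = (-48 + U)/(2*U) (I(U) = (-48 + U)/((2*U)) = (-48 + U)*(1/(2*U)) = (-48 + U)/(2*U))
H = -165955/6 (H = 9 + (((-48 + (-¾*(-4) - ¾*1²))/(2*(-¾*(-4) - ¾*1²)) - 28954) + (-16 - 20)²) = 9 + (((-48 + (3 - ¾*1))/(2*(3 - ¾*1)) - 28954) + (-36)²) = 9 + (((-48 + (3 - ¾))/(2*(3 - ¾)) - 28954) + 1296) = 9 + (((-48 + 9/4)/(2*(9/4)) - 28954) + 1296) = 9 + (((½)*(4/9)*(-183/4) - 28954) + 1296) = 9 + ((-61/6 - 28954) + 1296) = 9 + (-173785/6 + 1296) = 9 - 166009/6 = -165955/6 ≈ -27659.)
-H = -1*(-165955/6) = 165955/6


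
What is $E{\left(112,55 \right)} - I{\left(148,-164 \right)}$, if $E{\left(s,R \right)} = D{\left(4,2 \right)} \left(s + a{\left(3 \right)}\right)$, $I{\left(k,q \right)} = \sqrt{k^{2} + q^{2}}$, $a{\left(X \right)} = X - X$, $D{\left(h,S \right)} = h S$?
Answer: $896 - 20 \sqrt{122} \approx 675.09$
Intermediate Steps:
$D{\left(h,S \right)} = S h$
$a{\left(X \right)} = 0$
$E{\left(s,R \right)} = 8 s$ ($E{\left(s,R \right)} = 2 \cdot 4 \left(s + 0\right) = 8 s$)
$E{\left(112,55 \right)} - I{\left(148,-164 \right)} = 8 \cdot 112 - \sqrt{148^{2} + \left(-164\right)^{2}} = 896 - \sqrt{21904 + 26896} = 896 - \sqrt{48800} = 896 - 20 \sqrt{122}$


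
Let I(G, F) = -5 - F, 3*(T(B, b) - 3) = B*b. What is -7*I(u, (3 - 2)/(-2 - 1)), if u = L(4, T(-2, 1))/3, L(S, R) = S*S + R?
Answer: 98/3 ≈ 32.667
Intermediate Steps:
T(B, b) = 3 + B*b/3 (T(B, b) = 3 + (B*b)/3 = 3 + B*b/3)
L(S, R) = R + S² (L(S, R) = S² + R = R + S²)
u = 55/9 (u = ((3 + (⅓)*(-2)*1) + 4²)/3 = ((3 - ⅔) + 16)*(⅓) = (7/3 + 16)*(⅓) = (55/3)*(⅓) = 55/9 ≈ 6.1111)
-7*I(u, (3 - 2)/(-2 - 1)) = -7*(-5 - (3 - 2)/(-2 - 1)) = -7*(-5 - 1/(-3)) = -7*(-5 - (-1)/3) = -7*(-5 - 1*(-⅓)) = -7*(-5 + ⅓) = -7*(-14/3) = 98/3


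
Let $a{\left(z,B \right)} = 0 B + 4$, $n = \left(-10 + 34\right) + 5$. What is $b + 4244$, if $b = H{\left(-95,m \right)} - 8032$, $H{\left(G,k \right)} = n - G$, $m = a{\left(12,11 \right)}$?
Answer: $-3664$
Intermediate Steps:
$n = 29$ ($n = 24 + 5 = 29$)
$a{\left(z,B \right)} = 4$ ($a{\left(z,B \right)} = 0 + 4 = 4$)
$m = 4$
$H{\left(G,k \right)} = 29 - G$
$b = -7908$ ($b = \left(29 - -95\right) - 8032 = \left(29 + 95\right) - 8032 = 124 - 8032 = -7908$)
$b + 4244 = -7908 + 4244 = -3664$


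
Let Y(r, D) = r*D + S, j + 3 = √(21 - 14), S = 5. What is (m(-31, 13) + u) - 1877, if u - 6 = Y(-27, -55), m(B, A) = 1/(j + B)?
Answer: -437803/1149 - √7/1149 ≈ -381.03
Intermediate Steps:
j = -3 + √7 (j = -3 + √(21 - 14) = -3 + √7 ≈ -0.35425)
Y(r, D) = 5 + D*r (Y(r, D) = r*D + 5 = D*r + 5 = 5 + D*r)
m(B, A) = 1/(-3 + B + √7) (m(B, A) = 1/((-3 + √7) + B) = 1/(-3 + B + √7))
u = 1496 (u = 6 + (5 - 55*(-27)) = 6 + (5 + 1485) = 6 + 1490 = 1496)
(m(-31, 13) + u) - 1877 = (1/(-3 - 31 + √7) + 1496) - 1877 = (1/(-34 + √7) + 1496) - 1877 = (1496 + 1/(-34 + √7)) - 1877 = -381 + 1/(-34 + √7)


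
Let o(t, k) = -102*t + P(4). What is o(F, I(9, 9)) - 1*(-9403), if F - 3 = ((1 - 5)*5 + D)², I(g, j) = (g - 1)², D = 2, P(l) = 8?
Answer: -23943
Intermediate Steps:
I(g, j) = (-1 + g)²
F = 327 (F = 3 + ((1 - 5)*5 + 2)² = 3 + (-4*5 + 2)² = 3 + (-20 + 2)² = 3 + (-18)² = 3 + 324 = 327)
o(t, k) = 8 - 102*t (o(t, k) = -102*t + 8 = 8 - 102*t)
o(F, I(9, 9)) - 1*(-9403) = (8 - 102*327) - 1*(-9403) = (8 - 33354) + 9403 = -33346 + 9403 = -23943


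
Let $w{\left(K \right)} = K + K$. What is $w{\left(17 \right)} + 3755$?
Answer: $3789$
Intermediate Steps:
$w{\left(K \right)} = 2 K$
$w{\left(17 \right)} + 3755 = 2 \cdot 17 + 3755 = 34 + 3755 = 3789$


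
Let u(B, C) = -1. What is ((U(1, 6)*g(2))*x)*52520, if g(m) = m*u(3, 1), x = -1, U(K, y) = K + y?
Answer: 735280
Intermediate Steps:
g(m) = -m (g(m) = m*(-1) = -m)
((U(1, 6)*g(2))*x)*52520 = (((1 + 6)*(-1*2))*(-1))*52520 = ((7*(-2))*(-1))*52520 = -14*(-1)*52520 = 14*52520 = 735280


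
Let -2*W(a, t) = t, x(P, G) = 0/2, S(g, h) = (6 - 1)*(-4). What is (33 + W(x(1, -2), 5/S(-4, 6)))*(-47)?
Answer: -12455/8 ≈ -1556.9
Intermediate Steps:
S(g, h) = -20 (S(g, h) = 5*(-4) = -20)
x(P, G) = 0 (x(P, G) = 0*(1/2) = 0)
W(a, t) = -t/2
(33 + W(x(1, -2), 5/S(-4, 6)))*(-47) = (33 - 5/(2*(-20)))*(-47) = (33 - 5*(-1)/(2*20))*(-47) = (33 - 1/2*(-1/4))*(-47) = (33 + 1/8)*(-47) = (265/8)*(-47) = -12455/8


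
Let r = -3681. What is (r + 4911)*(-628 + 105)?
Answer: -643290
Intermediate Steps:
(r + 4911)*(-628 + 105) = (-3681 + 4911)*(-628 + 105) = 1230*(-523) = -643290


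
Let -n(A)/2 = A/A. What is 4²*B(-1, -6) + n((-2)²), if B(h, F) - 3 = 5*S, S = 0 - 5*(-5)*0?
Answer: 46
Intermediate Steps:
S = 0 (S = 0 - (-25)*0 = 0 - 1*0 = 0 + 0 = 0)
n(A) = -2 (n(A) = -2*A/A = -2*1 = -2)
B(h, F) = 3 (B(h, F) = 3 + 5*0 = 3 + 0 = 3)
4²*B(-1, -6) + n((-2)²) = 4²*3 - 2 = 16*3 - 2 = 48 - 2 = 46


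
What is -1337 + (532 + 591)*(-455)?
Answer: -512302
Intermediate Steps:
-1337 + (532 + 591)*(-455) = -1337 + 1123*(-455) = -1337 - 510965 = -512302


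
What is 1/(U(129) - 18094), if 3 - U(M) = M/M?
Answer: -1/18092 ≈ -5.5273e-5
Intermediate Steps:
U(M) = 2 (U(M) = 3 - M/M = 3 - 1*1 = 3 - 1 = 2)
1/(U(129) - 18094) = 1/(2 - 18094) = 1/(-18092) = -1/18092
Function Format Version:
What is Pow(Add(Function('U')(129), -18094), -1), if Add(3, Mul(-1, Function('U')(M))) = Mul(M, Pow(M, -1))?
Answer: Rational(-1, 18092) ≈ -5.5273e-5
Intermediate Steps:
Function('U')(M) = 2 (Function('U')(M) = Add(3, Mul(-1, Mul(M, Pow(M, -1)))) = Add(3, Mul(-1, 1)) = Add(3, -1) = 2)
Pow(Add(Function('U')(129), -18094), -1) = Pow(Add(2, -18094), -1) = Pow(-18092, -1) = Rational(-1, 18092)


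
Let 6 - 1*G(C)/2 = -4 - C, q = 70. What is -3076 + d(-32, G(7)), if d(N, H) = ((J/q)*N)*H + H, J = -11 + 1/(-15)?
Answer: -1506746/525 ≈ -2870.0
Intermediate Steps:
J = -166/15 (J = -11 - 1/15 = -166/15 ≈ -11.067)
G(C) = 20 + 2*C (G(C) = 12 - 2*(-4 - C) = 12 + (8 + 2*C) = 20 + 2*C)
d(N, H) = H - 83*H*N/525 (d(N, H) = ((-166/15/70)*N)*H + H = ((-166/15*1/70)*N)*H + H = (-83*N/525)*H + H = -83*H*N/525 + H = H - 83*H*N/525)
-3076 + d(-32, G(7)) = -3076 + (20 + 2*7)*(525 - 83*(-32))/525 = -3076 + (20 + 14)*(525 + 2656)/525 = -3076 + (1/525)*34*3181 = -3076 + 108154/525 = -1506746/525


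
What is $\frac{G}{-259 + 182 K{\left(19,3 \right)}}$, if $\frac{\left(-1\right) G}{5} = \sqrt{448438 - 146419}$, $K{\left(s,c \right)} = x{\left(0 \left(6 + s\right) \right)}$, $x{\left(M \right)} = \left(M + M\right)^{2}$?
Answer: $\frac{5 \sqrt{302019}}{259} \approx 10.609$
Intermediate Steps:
$x{\left(M \right)} = 4 M^{2}$ ($x{\left(M \right)} = \left(2 M\right)^{2} = 4 M^{2}$)
$K{\left(s,c \right)} = 0$ ($K{\left(s,c \right)} = 4 \left(0 \left(6 + s\right)\right)^{2} = 4 \cdot 0^{2} = 4 \cdot 0 = 0$)
$G = - 5 \sqrt{302019}$ ($G = - 5 \sqrt{448438 - 146419} = - 5 \sqrt{302019} \approx -2747.8$)
$\frac{G}{-259 + 182 K{\left(19,3 \right)}} = \frac{\left(-5\right) \sqrt{302019}}{-259 + 182 \cdot 0} = \frac{\left(-5\right) \sqrt{302019}}{-259 + 0} = \frac{\left(-5\right) \sqrt{302019}}{-259} = - 5 \sqrt{302019} \left(- \frac{1}{259}\right) = \frac{5 \sqrt{302019}}{259}$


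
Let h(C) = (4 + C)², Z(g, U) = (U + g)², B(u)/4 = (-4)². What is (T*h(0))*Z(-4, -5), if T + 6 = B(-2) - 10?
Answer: 62208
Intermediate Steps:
B(u) = 64 (B(u) = 4*(-4)² = 4*16 = 64)
T = 48 (T = -6 + (64 - 10) = -6 + 54 = 48)
(T*h(0))*Z(-4, -5) = (48*(4 + 0)²)*(-5 - 4)² = (48*4²)*(-9)² = (48*16)*81 = 768*81 = 62208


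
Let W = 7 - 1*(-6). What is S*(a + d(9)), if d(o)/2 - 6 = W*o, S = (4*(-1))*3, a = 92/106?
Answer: -157008/53 ≈ -2962.4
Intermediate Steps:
W = 13 (W = 7 + 6 = 13)
a = 46/53 (a = 92*(1/106) = 46/53 ≈ 0.86792)
S = -12 (S = -4*3 = -12)
d(o) = 12 + 26*o (d(o) = 12 + 2*(13*o) = 12 + 26*o)
S*(a + d(9)) = -12*(46/53 + (12 + 26*9)) = -12*(46/53 + (12 + 234)) = -12*(46/53 + 246) = -12*13084/53 = -157008/53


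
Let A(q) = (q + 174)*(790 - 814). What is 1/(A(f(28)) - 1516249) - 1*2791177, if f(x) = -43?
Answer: -4240894795562/1519393 ≈ -2.7912e+6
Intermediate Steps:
A(q) = -4176 - 24*q (A(q) = (174 + q)*(-24) = -4176 - 24*q)
1/(A(f(28)) - 1516249) - 1*2791177 = 1/((-4176 - 24*(-43)) - 1516249) - 1*2791177 = 1/((-4176 + 1032) - 1516249) - 2791177 = 1/(-3144 - 1516249) - 2791177 = 1/(-1519393) - 2791177 = -1/1519393 - 2791177 = -4240894795562/1519393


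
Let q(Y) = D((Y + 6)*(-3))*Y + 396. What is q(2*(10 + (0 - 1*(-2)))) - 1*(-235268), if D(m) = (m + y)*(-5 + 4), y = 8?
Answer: 237632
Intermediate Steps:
D(m) = -8 - m (D(m) = (m + 8)*(-5 + 4) = (8 + m)*(-1) = -8 - m)
q(Y) = 396 + Y*(10 + 3*Y) (q(Y) = (-8 - (Y + 6)*(-3))*Y + 396 = (-8 - (6 + Y)*(-3))*Y + 396 = (-8 - (-18 - 3*Y))*Y + 396 = (-8 + (18 + 3*Y))*Y + 396 = (10 + 3*Y)*Y + 396 = Y*(10 + 3*Y) + 396 = 396 + Y*(10 + 3*Y))
q(2*(10 + (0 - 1*(-2)))) - 1*(-235268) = (396 + (2*(10 + (0 - 1*(-2))))*(10 + 3*(2*(10 + (0 - 1*(-2)))))) - 1*(-235268) = (396 + (2*(10 + (0 + 2)))*(10 + 3*(2*(10 + (0 + 2))))) + 235268 = (396 + (2*(10 + 2))*(10 + 3*(2*(10 + 2)))) + 235268 = (396 + (2*12)*(10 + 3*(2*12))) + 235268 = (396 + 24*(10 + 3*24)) + 235268 = (396 + 24*(10 + 72)) + 235268 = (396 + 24*82) + 235268 = (396 + 1968) + 235268 = 2364 + 235268 = 237632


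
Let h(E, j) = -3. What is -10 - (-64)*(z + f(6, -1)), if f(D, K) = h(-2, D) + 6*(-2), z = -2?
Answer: -1098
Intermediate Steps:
f(D, K) = -15 (f(D, K) = -3 + 6*(-2) = -3 - 12 = -15)
-10 - (-64)*(z + f(6, -1)) = -10 - (-64)*(-2 - 15) = -10 - (-64)*(-17) = -10 - 64*17 = -10 - 1088 = -1098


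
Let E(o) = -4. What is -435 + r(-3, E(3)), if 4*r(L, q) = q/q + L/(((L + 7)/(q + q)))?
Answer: -1733/4 ≈ -433.25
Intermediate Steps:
r(L, q) = ¼ + L*q/(2*(7 + L)) (r(L, q) = (q/q + L/(((L + 7)/(q + q))))/4 = (1 + L/(((7 + L)/((2*q)))))/4 = (1 + L/(((7 + L)*(1/(2*q)))))/4 = (1 + L/(((7 + L)/(2*q))))/4 = (1 + L*(2*q/(7 + L)))/4 = (1 + 2*L*q/(7 + L))/4 = ¼ + L*q/(2*(7 + L)))
-435 + r(-3, E(3)) = -435 + (7 - 3 + 2*(-3)*(-4))/(4*(7 - 3)) = -435 + (¼)*(7 - 3 + 24)/4 = -435 + (¼)*(¼)*28 = -435 + 7/4 = -1733/4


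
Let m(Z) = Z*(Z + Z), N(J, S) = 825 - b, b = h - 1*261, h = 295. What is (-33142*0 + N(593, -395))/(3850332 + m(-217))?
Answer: 791/3944510 ≈ 0.00020053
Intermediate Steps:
b = 34 (b = 295 - 1*261 = 295 - 261 = 34)
N(J, S) = 791 (N(J, S) = 825 - 1*34 = 825 - 34 = 791)
m(Z) = 2*Z**2 (m(Z) = Z*(2*Z) = 2*Z**2)
(-33142*0 + N(593, -395))/(3850332 + m(-217)) = (-33142*0 + 791)/(3850332 + 2*(-217)**2) = (0 + 791)/(3850332 + 2*47089) = 791/(3850332 + 94178) = 791/3944510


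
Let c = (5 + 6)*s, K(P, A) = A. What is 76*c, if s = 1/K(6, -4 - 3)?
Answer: -836/7 ≈ -119.43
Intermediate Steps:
s = -⅐ (s = 1/(-4 - 3) = 1/(-7) = -⅐ ≈ -0.14286)
c = -11/7 (c = (5 + 6)*(-⅐) = 11*(-⅐) = -11/7 ≈ -1.5714)
76*c = 76*(-11/7) = -836/7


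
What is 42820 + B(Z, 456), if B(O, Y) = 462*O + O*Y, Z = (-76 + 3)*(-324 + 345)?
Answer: -1364474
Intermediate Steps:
Z = -1533 (Z = -73*21 = -1533)
42820 + B(Z, 456) = 42820 - 1533*(462 + 456) = 42820 - 1533*918 = 42820 - 1407294 = -1364474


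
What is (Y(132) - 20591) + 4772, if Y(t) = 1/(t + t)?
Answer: -4176215/264 ≈ -15819.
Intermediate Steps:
Y(t) = 1/(2*t)
(Y(132) - 20591) + 4772 = ((½)/132 - 20591) + 4772 = ((½)*(1/132) - 20591) + 4772 = (1/264 - 20591) + 4772 = -5436023/264 + 4772 = -4176215/264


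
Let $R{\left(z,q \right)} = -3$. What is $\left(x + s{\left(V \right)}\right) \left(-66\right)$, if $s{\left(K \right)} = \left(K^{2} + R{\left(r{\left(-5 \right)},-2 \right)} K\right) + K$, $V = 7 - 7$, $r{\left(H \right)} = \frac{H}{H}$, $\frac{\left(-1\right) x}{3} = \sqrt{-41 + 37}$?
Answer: $396 i \approx 396.0 i$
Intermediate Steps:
$x = - 6 i$ ($x = - 3 \sqrt{-41 + 37} = - 3 \sqrt{-4} = - 3 \cdot 2 i = - 6 i \approx - 6.0 i$)
$r{\left(H \right)} = 1$
$V = 0$ ($V = 7 - 7 = 0$)
$s{\left(K \right)} = K^{2} - 2 K$ ($s{\left(K \right)} = \left(K^{2} - 3 K\right) + K = K^{2} - 2 K$)
$\left(x + s{\left(V \right)}\right) \left(-66\right) = \left(- 6 i + 0 \left(-2 + 0\right)\right) \left(-66\right) = \left(- 6 i + 0 \left(-2\right)\right) \left(-66\right) = \left(- 6 i + 0\right) \left(-66\right) = - 6 i \left(-66\right) = 396 i$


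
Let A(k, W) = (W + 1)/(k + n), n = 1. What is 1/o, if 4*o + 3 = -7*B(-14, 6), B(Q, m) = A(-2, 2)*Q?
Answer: -4/297 ≈ -0.013468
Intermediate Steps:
A(k, W) = (1 + W)/(1 + k) (A(k, W) = (W + 1)/(k + 1) = (1 + W)/(1 + k))
B(Q, m) = -3*Q (B(Q, m) = ((1 + 2)/(1 - 2))*Q = (3/(-1))*Q = (-1*3)*Q = -3*Q)
o = -297/4 (o = -¾ + (-(-21)*(-14))/4 = -¾ + (-7*42)/4 = -¾ + (¼)*(-294) = -¾ - 147/2 = -297/4 ≈ -74.250)
1/o = 1/(-297/4) = -4/297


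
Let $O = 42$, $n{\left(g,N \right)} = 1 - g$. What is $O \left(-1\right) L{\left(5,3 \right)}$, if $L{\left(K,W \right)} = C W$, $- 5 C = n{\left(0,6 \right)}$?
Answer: $\frac{126}{5} \approx 25.2$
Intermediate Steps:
$C = - \frac{1}{5}$ ($C = - \frac{1 - 0}{5} = - \frac{1 + 0}{5} = \left(- \frac{1}{5}\right) 1 = - \frac{1}{5} \approx -0.2$)
$L{\left(K,W \right)} = - \frac{W}{5}$
$O \left(-1\right) L{\left(5,3 \right)} = 42 \left(-1\right) \left(\left(- \frac{1}{5}\right) 3\right) = \left(-42\right) \left(- \frac{3}{5}\right) = \frac{126}{5}$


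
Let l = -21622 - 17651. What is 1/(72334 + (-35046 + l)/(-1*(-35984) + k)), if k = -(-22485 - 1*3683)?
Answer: 62152/4495628449 ≈ 1.3825e-5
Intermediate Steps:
k = 26168 (k = -(-22485 - 3683) = -1*(-26168) = 26168)
l = -39273
1/(72334 + (-35046 + l)/(-1*(-35984) + k)) = 1/(72334 + (-35046 - 39273)/(-1*(-35984) + 26168)) = 1/(72334 - 74319/(35984 + 26168)) = 1/(72334 - 74319/62152) = 1/(4495628449/62152) = 62152/4495628449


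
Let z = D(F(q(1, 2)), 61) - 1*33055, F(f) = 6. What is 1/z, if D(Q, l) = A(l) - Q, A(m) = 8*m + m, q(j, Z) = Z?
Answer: -1/32512 ≈ -3.0758e-5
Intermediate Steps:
A(m) = 9*m
D(Q, l) = -Q + 9*l (D(Q, l) = 9*l - Q = -Q + 9*l)
z = -32512 (z = (-1*6 + 9*61) - 1*33055 = (-6 + 549) - 33055 = 543 - 33055 = -32512)
1/z = 1/(-32512) = -1/32512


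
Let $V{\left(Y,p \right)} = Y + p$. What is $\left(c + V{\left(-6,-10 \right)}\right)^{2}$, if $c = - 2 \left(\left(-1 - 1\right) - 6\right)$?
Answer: $0$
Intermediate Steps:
$c = 16$ ($c = - 2 \left(-2 - 6\right) = \left(-2\right) \left(-8\right) = 16$)
$\left(c + V{\left(-6,-10 \right)}\right)^{2} = \left(16 - 16\right)^{2} = 0^{2} = 0$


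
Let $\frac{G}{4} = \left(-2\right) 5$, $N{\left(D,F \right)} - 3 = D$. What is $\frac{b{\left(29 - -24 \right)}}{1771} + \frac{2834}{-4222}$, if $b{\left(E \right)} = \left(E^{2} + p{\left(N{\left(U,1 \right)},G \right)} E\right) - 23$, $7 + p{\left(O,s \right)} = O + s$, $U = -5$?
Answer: $- \frac{301504}{534083} \approx -0.56453$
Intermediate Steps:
$N{\left(D,F \right)} = 3 + D$
$G = -40$ ($G = 4 \left(\left(-2\right) 5\right) = 4 \left(-10\right) = -40$)
$p{\left(O,s \right)} = -7 + O + s$ ($p{\left(O,s \right)} = -7 + \left(O + s\right) = -7 + O + s$)
$b{\left(E \right)} = -23 + E^{2} - 49 E$ ($b{\left(E \right)} = \left(E^{2} + \left(-7 + \left(3 - 5\right) - 40\right) E\right) - 23 = \left(E^{2} + \left(-7 - 2 - 40\right) E\right) - 23 = \left(E^{2} - 49 E\right) - 23 = -23 + E^{2} - 49 E$)
$\frac{b{\left(29 - -24 \right)}}{1771} + \frac{2834}{-4222} = \frac{-23 + \left(29 - -24\right)^{2} - 49 \left(29 - -24\right)}{1771} + \frac{2834}{-4222} = \left(-23 + \left(29 + 24\right)^{2} - 49 \left(29 + 24\right)\right) \frac{1}{1771} + 2834 \left(- \frac{1}{4222}\right) = \left(-23 + 53^{2} - 2597\right) \frac{1}{1771} - \frac{1417}{2111} = \left(-23 + 2809 - 2597\right) \frac{1}{1771} - \frac{1417}{2111} = 189 \cdot \frac{1}{1771} - \frac{1417}{2111} = \frac{27}{253} - \frac{1417}{2111} = - \frac{301504}{534083}$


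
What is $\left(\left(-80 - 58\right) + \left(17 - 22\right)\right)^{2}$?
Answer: $20449$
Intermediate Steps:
$\left(\left(-80 - 58\right) + \left(17 - 22\right)\right)^{2} = \left(-138 + \left(17 - 22\right)\right)^{2} = \left(-138 - 5\right)^{2} = \left(-143\right)^{2} = 20449$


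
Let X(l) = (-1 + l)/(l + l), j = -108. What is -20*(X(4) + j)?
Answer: 4305/2 ≈ 2152.5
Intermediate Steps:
X(l) = (-1 + l)/(2*l) (X(l) = (-1 + l)/((2*l)) = (-1 + l)*(1/(2*l)) = (-1 + l)/(2*l))
-20*(X(4) + j) = -20*((½)*(-1 + 4)/4 - 108) = -20*((½)*(¼)*3 - 108) = -20*(3/8 - 108) = -20*(-861/8) = 4305/2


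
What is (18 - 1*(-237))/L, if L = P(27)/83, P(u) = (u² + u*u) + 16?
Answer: 21165/1474 ≈ 14.359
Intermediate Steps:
P(u) = 16 + 2*u² (P(u) = (u² + u²) + 16 = 2*u² + 16 = 16 + 2*u²)
L = 1474/83 (L = (16 + 2*27²)/83 = (16 + 2*729)*(1/83) = (16 + 1458)*(1/83) = 1474*(1/83) = 1474/83 ≈ 17.759)
(18 - 1*(-237))/L = (18 - 1*(-237))/(1474/83) = (18 + 237)*(83/1474) = 255*(83/1474) = 21165/1474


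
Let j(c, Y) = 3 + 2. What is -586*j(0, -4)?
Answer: -2930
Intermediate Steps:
j(c, Y) = 5
-586*j(0, -4) = -586*5 = -2930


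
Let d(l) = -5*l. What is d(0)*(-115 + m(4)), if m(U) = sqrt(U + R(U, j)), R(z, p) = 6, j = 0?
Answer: 0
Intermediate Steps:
m(U) = sqrt(6 + U) (m(U) = sqrt(U + 6) = sqrt(6 + U))
d(0)*(-115 + m(4)) = (-5*0)*(-115 + sqrt(6 + 4)) = 0*(-115 + sqrt(10)) = 0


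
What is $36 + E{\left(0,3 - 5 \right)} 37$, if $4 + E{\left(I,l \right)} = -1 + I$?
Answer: $-149$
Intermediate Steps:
$E{\left(I,l \right)} = -5 + I$ ($E{\left(I,l \right)} = -4 + \left(-1 + I\right) = -5 + I$)
$36 + E{\left(0,3 - 5 \right)} 37 = 36 + \left(-5 + 0\right) 37 = 36 - 185 = -149$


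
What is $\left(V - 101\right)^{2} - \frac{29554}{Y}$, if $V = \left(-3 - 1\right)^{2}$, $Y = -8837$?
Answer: $\frac{63876879}{8837} \approx 7228.3$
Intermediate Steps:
$V = 16$ ($V = \left(-4\right)^{2} = 16$)
$\left(V - 101\right)^{2} - \frac{29554}{Y} = \left(16 - 101\right)^{2} - \frac{29554}{-8837} = \left(-85\right)^{2} - - \frac{29554}{8837} = 7225 + \frac{29554}{8837} = \frac{63876879}{8837}$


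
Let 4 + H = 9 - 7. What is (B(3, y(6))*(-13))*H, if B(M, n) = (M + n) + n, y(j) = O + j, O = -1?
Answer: 338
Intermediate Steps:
y(j) = -1 + j
B(M, n) = M + 2*n
H = -2 (H = -4 + (9 - 7) = -4 + 2 = -2)
(B(3, y(6))*(-13))*H = ((3 + 2*(-1 + 6))*(-13))*(-2) = ((3 + 2*5)*(-13))*(-2) = ((3 + 10)*(-13))*(-2) = (13*(-13))*(-2) = -169*(-2) = 338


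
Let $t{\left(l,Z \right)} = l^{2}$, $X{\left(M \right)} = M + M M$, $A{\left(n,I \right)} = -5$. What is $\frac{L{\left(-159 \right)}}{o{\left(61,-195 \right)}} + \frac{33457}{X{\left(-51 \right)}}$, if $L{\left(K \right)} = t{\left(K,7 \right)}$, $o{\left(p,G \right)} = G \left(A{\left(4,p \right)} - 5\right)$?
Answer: $\frac{432359}{16575} \approx 26.085$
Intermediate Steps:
$X{\left(M \right)} = M + M^{2}$
$o{\left(p,G \right)} = - 10 G$ ($o{\left(p,G \right)} = G \left(-5 - 5\right) = G \left(-10\right) = - 10 G$)
$L{\left(K \right)} = K^{2}$
$\frac{L{\left(-159 \right)}}{o{\left(61,-195 \right)}} + \frac{33457}{X{\left(-51 \right)}} = \frac{\left(-159\right)^{2}}{\left(-10\right) \left(-195\right)} + \frac{33457}{\left(-51\right) \left(1 - 51\right)} = \frac{25281}{1950} + \frac{33457}{\left(-51\right) \left(-50\right)} = 25281 \cdot \frac{1}{1950} + \frac{33457}{2550} = \frac{8427}{650} + 33457 \cdot \frac{1}{2550} = \frac{8427}{650} + \frac{33457}{2550} = \frac{432359}{16575}$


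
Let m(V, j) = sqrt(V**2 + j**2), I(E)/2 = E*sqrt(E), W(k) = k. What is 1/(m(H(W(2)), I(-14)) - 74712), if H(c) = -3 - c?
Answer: -74712/5581893895 - I*sqrt(10951)/5581893895 ≈ -1.3385e-5 - 1.8748e-8*I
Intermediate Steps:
I(E) = 2*E**(3/2) (I(E) = 2*(E*sqrt(E)) = 2*E**(3/2))
1/(m(H(W(2)), I(-14)) - 74712) = 1/(sqrt((-3 - 1*2)**2 + (2*(-14)**(3/2))**2) - 74712) = 1/(sqrt((-3 - 2)**2 + (2*(-14*I*sqrt(14)))**2) - 74712) = 1/(sqrt((-5)**2 + (-28*I*sqrt(14))**2) - 74712) = 1/(sqrt(25 - 10976) - 74712) = 1/(sqrt(-10951) - 74712) = 1/(I*sqrt(10951) - 74712) = 1/(-74712 + I*sqrt(10951))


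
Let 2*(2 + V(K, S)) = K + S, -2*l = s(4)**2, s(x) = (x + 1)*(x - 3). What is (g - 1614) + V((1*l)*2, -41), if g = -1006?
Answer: -2655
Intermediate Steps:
s(x) = (1 + x)*(-3 + x)
l = -25/2 (l = -(-3 + 4**2 - 2*4)**2/2 = -(-3 + 16 - 8)**2/2 = -1/2*5**2 = -1/2*25 = -25/2 ≈ -12.500)
V(K, S) = -2 + K/2 + S/2 (V(K, S) = -2 + (K + S)/2 = -2 + (K/2 + S/2) = -2 + K/2 + S/2)
(g - 1614) + V((1*l)*2, -41) = (-1006 - 1614) + (-2 + ((1*(-25/2))*2)/2 + (1/2)*(-41)) = -2620 + (-2 + (-25/2*2)/2 - 41/2) = -2620 + (-2 + (1/2)*(-25) - 41/2) = -2620 + (-2 - 25/2 - 41/2) = -2620 - 35 = -2655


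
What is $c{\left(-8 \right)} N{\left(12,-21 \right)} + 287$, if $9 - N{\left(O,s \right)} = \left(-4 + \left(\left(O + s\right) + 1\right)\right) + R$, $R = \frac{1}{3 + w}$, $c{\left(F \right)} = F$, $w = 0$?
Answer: $\frac{365}{3} \approx 121.67$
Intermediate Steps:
$R = \frac{1}{3}$ ($R = \frac{1}{3 + 0} = \frac{1}{3} \approx 0.33333$)
$N{\left(O,s \right)} = \frac{35}{3} - O - s$ ($N{\left(O,s \right)} = 9 - \left(\left(-4 + \left(\left(O + s\right) + 1\right)\right) + \frac{1}{3}\right) = 9 - \left(\left(-4 + \left(1 + O + s\right)\right) + \frac{1}{3}\right) = 9 - \left(\left(-3 + O + s\right) + \frac{1}{3}\right) = 9 - \left(- \frac{8}{3} + O + s\right) = \frac{35}{3} - O - s$)
$c{\left(-8 \right)} N{\left(12,-21 \right)} + 287 = - 8 \left(\frac{35}{3} - 12 - -21\right) + 287 = - 8 \left(\frac{35}{3} - 12 + 21\right) + 287 = \left(-8\right) \frac{62}{3} + 287 = - \frac{496}{3} + 287 = \frac{365}{3}$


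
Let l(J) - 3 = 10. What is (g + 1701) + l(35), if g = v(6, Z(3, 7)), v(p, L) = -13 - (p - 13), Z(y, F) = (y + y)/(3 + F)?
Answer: 1708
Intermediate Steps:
l(J) = 13 (l(J) = 3 + 10 = 13)
Z(y, F) = 2*y/(3 + F) (Z(y, F) = (2*y)/(3 + F) = 2*y/(3 + F))
v(p, L) = -p (v(p, L) = -13 - (-13 + p) = -13 + (13 - p) = -p)
g = -6 (g = -1*6 = -6)
(g + 1701) + l(35) = (-6 + 1701) + 13 = 1695 + 13 = 1708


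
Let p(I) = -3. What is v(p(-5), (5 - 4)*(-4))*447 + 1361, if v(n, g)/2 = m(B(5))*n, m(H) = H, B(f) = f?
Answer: -12049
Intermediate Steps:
v(n, g) = 10*n (v(n, g) = 2*(5*n) = 10*n)
v(p(-5), (5 - 4)*(-4))*447 + 1361 = (10*(-3))*447 + 1361 = -30*447 + 1361 = -13410 + 1361 = -12049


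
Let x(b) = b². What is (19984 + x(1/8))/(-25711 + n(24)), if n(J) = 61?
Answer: -1278977/1641600 ≈ -0.77910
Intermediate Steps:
(19984 + x(1/8))/(-25711 + n(24)) = (19984 + (1/8)²)/(-25711 + 61) = (19984 + (⅛)²)/(-25650) = (19984 + 1/64)*(-1/25650) = (1278977/64)*(-1/25650) = -1278977/1641600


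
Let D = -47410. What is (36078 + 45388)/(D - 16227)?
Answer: -11638/9091 ≈ -1.2802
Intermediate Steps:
(36078 + 45388)/(D - 16227) = (36078 + 45388)/(-47410 - 16227) = 81466/(-63637) = 81466*(-1/63637) = -11638/9091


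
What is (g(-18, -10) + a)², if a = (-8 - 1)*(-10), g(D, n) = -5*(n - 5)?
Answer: 27225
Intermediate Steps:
g(D, n) = 25 - 5*n (g(D, n) = -5*(-5 + n) = 25 - 5*n)
a = 90 (a = -9*(-10) = 90)
(g(-18, -10) + a)² = ((25 - 5*(-10)) + 90)² = ((25 + 50) + 90)² = (75 + 90)² = 165² = 27225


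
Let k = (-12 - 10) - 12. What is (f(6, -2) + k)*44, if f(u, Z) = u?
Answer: -1232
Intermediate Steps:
k = -34 (k = -22 - 12 = -34)
(f(6, -2) + k)*44 = (6 - 34)*44 = -28*44 = -1232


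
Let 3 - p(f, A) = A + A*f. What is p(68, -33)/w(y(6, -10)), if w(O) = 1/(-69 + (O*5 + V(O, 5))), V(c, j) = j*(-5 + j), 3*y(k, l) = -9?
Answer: -191520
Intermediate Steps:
y(k, l) = -3 (y(k, l) = (⅓)*(-9) = -3)
p(f, A) = 3 - A - A*f (p(f, A) = 3 - (A + A*f) = 3 + (-A - A*f) = 3 - A - A*f)
w(O) = 1/(-69 + 5*O) (w(O) = 1/(-69 + (O*5 + 5*(-5 + 5))) = 1/(-69 + (5*O + 5*0)) = 1/(-69 + (5*O + 0)) = 1/(-69 + 5*O))
p(68, -33)/w(y(6, -10)) = (3 - 1*(-33) - 1*(-33)*68)/(1/(-69 + 5*(-3))) = (3 + 33 + 2244)/(1/(-69 - 15)) = 2280/(1/(-84)) = 2280/(-1/84) = 2280*(-84) = -191520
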